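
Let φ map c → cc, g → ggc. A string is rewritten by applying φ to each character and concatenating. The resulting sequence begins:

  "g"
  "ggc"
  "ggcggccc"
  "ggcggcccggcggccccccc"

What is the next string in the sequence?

ggcggcccggcggcccccccggcggcccggcggccccccccccccccc

Replace each of the 20 characters of ggcggcccggcggccccccc in place — ggc ggc cc ggc ggc cc cc cc ggc ggc cc ggc ggc cc cc cc cc cc cc cc — and concatenate.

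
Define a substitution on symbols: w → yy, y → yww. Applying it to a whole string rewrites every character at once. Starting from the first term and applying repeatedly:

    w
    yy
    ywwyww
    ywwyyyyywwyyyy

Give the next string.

ywwyyyyywwywwywwywwywwyyyyywwywwywwyww

φ(ywwyyyyywwyyyy) expands symbol-by-symbol to yww yy yy yww yww yww yww yww yy yy yww yww yww yww; joining the 14 pieces gives the next term.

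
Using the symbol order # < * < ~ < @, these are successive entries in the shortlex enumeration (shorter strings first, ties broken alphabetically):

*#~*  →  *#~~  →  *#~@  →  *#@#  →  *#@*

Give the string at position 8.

Stepping forward 3 times from *#@*: *#@* → *#@~ → *#@@, then the target.

**##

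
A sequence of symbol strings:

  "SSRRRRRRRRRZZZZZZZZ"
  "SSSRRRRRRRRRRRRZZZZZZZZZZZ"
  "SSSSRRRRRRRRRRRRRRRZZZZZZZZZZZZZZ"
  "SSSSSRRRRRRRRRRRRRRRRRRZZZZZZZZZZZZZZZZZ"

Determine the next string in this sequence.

SSSSSSRRRRRRRRRRRRRRRRRRRRRZZZZZZZZZZZZZZZZZZZZ

Term n consists of n-1 S's, followed by 3n R's, followed by 3n-1 Z's, where the shown terms are n = 3, 4, 5, 6.
Setting n = 7 gives 6, 21, 20 characters in each block.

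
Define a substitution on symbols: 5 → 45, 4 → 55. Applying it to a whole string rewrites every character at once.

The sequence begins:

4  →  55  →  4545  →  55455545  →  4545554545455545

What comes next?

φ(4545554545455545) expands symbol-by-symbol to 55 45 55 45 45 45 55 45 55 45 55 45 45 45 55 45; joining the 16 pieces gives the next term.

55455545454555455545554545455545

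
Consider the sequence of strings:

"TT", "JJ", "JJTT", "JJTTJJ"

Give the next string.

JJTTJJJJTT

This is a Fibonacci-style word recurrence s(k) = s(k−1)·s(k−2): e.g. JJ·TT = JJTT.
The next term joins JJTTJJ and JJTT.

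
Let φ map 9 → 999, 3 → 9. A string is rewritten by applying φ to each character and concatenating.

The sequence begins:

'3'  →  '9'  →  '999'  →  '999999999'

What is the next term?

Apply φ to 999999999 symbol by symbol: 9→999, 9→999, 9→999, 9→999, 9→999, 9→999, 9→999, 9→999, 9→999; joined: 999 999 999 999 999 999 999 999 999.

999999999999999999999999999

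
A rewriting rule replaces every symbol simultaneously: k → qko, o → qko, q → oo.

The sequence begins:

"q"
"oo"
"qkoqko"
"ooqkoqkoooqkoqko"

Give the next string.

qkoqkoooqkoqkoooqkoqkoqkoqkoooqkoqkoooqkoqko

Applying the rule to each of the 16 symbols of ooqkoqkoooqkoqko gives the pieces qko qko oo qko qko oo qko qko qko qko oo qko qko oo qko qko, which concatenate to the answer.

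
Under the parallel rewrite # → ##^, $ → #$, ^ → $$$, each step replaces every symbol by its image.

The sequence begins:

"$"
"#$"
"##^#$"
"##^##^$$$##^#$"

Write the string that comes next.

##^##^$$$##^##^$$$#$#$#$##^##^$$$##^#$

Applying the rule to each of the 14 symbols of ##^##^$$$##^#$ gives the pieces ##^ ##^ $$$ ##^ ##^ $$$ #$ #$ #$ ##^ ##^ $$$ ##^ #$, which concatenate to the answer.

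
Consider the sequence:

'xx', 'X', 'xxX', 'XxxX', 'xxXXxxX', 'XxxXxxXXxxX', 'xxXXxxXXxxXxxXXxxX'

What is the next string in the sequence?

Each term (from the third on) is the two preceding terms concatenated in order: term 3 = xx·X = xxX.
So term 8 is XxxXxxXXxxX·xxXXxxXXxxXxxXXxxX.

XxxXxxXXxxXxxXXxxXXxxXxxXXxxX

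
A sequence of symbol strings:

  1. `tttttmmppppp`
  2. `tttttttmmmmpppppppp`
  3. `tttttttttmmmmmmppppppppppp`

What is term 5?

tttttttttttttmmmmmmmmmmppppppppppppppppp

The n-th term is 2n+3 t's then 2n m's then 3n+2 p's (n = 1, 2, …).
For term 5, n = 5, so the run lengths are 13, 10, 17.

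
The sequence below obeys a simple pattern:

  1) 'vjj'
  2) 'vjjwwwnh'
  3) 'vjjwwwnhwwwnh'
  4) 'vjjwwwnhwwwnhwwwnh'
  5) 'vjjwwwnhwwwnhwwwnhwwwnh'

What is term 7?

Each term is the previous one with wwwnh appended.
From vjjwwwnhwwwnhwwwnhwwwnh, 2 further steps: vjjwwwnhwwwnhwwwnhwwwnh → vjjwwwnhwwwnhwwwnhwwwnhwwwnh → (answer).

vjjwwwnhwwwnhwwwnhwwwnhwwwnhwwwnh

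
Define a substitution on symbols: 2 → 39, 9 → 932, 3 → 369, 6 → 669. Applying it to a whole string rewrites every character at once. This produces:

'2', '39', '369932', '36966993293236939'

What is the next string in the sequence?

Rewriting the 17 symbols of 36966993293236939 one by one yields 369 669 932 669 669 932 932 369 39 932 369 39 369 669 932 369 932; concatenated:

3696699326696699329323693993236939369669932369932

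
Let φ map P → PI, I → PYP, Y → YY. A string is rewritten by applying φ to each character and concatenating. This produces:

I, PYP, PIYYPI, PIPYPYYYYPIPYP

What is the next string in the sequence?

Rewriting the 14 symbols of PIPYPYYYYPIPYP one by one yields PI PYP PI YY PI YY YY YY YY PI PYP PI YY PI; concatenated:

PIPYPPIYYPIYYYYYYYYPIPYPPIYYPI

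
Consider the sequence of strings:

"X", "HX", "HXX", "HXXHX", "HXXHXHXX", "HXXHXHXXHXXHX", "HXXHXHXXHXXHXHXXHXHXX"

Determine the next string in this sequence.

HXXHXHXXHXXHXHXXHXHXXHXXHXHXXHXXHX

From term 3 onward, concatenate the last term with the second-to-last: HX·X = HXX, HXX·HX = HXXHX, …
Continuing: HXXHXHXXHXXHXHXXHXHXX · HXXHXHXXHXXHX gives term 8.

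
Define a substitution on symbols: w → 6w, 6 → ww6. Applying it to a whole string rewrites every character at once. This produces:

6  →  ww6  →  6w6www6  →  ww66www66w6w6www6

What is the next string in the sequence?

Replace each of the 17 characters of ww66www66w6w6www6 in place — 6w 6w ww6 ww6 6w 6w 6w ww6 ww6 6w ww6 6w ww6 6w 6w 6w ww6 — and concatenate.

6w6www6ww66w6w6www6ww66www66www66w6w6www6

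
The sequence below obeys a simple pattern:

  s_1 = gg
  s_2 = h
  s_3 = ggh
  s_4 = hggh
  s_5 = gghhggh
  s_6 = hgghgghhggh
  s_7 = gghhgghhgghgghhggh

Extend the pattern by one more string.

hgghgghhgghgghhgghhgghgghhggh

This is a Fibonacci-style word recurrence s(k) = s(k−2)·s(k−1): e.g. gg·h = ggh.
So term 8 is hgghgghhggh·gghhgghhgghgghhggh.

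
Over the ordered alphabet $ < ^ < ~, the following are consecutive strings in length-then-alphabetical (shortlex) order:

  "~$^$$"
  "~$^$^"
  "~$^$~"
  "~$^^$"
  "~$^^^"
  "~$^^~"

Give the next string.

The successor of ~$^^~ increments the rightmost position that isn't already ~ and resets every position after it to $.

~$^~$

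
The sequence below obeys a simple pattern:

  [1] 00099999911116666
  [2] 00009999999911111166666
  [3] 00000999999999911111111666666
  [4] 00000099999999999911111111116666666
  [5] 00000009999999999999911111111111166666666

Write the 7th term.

The n-th term is n+1 0's then 2n+2 9's then 2n 1's then n+2 6's, where the shown terms are n = 2, 3, 4, 5, 6.
For term 7, n = 8, so the run lengths are 9, 18, 16, 10.

00000000099999999999999999911111111111111116666666666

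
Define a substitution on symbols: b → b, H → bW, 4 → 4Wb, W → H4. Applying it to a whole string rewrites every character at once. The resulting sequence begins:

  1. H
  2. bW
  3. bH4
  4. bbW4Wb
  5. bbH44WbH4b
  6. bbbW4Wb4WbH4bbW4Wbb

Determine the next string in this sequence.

φ(bbbW4Wb4WbH4bbW4Wbb) expands symbol-by-symbol to b b b H4 4Wb H4 b 4Wb H4 b bW 4Wb b b H4 4Wb H4 b b; joining the 19 pieces gives the next term.

bbbH44WbH4b4WbH4bbW4WbbbH44WbH4bb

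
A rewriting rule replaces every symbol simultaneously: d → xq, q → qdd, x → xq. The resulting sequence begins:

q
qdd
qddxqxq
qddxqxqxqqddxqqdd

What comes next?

qddxqxqxqqddxqqddxqqddqddxqxqxqqddqddxqxq

φ(qddxqxqxqqddxqqdd) expands symbol-by-symbol to qdd xq xq xq qdd xq qdd xq qdd qdd xq xq xq qdd qdd xq xq; joining the 17 pieces gives the next term.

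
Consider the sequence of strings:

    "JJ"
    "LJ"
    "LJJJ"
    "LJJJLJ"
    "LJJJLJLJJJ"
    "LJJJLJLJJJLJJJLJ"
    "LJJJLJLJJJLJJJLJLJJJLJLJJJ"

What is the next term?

From term 3 onward, concatenate the last term with the second-to-last: LJ·JJ = LJJJ, LJJJ·LJ = LJJJLJ, …
So term 8 is LJJJLJLJJJLJJJLJLJJJLJLJJJ·LJJJLJLJJJLJJJLJ.

LJJJLJLJJJLJJJLJLJJJLJLJJJLJJJLJLJJJLJJJLJ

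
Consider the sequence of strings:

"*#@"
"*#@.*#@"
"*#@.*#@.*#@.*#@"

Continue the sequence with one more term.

*#@.*#@.*#@.*#@.*#@.*#@.*#@.*#@

Each string is two copies of the previous one joined by '.'.
So the next term is two copies of *#@.*#@.*#@.*#@ with '.' between the halves.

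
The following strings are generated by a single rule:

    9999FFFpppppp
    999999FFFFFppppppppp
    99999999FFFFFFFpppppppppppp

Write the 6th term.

99999999999999FFFFFFFFFFFFFppppppppppppppppppppp

Term n consists of 2n+2 9's, followed by 2n+1 F's, followed by 3n+3 p's (n = 1, 2, …).
At n = 6 the blocks have lengths 14, 13, 21.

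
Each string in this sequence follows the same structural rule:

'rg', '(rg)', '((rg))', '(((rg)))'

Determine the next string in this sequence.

Each term wraps the previous one in ( on the left and ) on the right.
One more step from (((rg))) gives the answer.

((((rg))))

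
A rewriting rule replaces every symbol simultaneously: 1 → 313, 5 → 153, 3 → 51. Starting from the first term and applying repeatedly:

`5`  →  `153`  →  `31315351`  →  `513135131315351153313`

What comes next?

1533135131351153313513135131315351153313313153515131351

φ(513135131315351153313) expands symbol-by-symbol to 153 313 51 313 51 153 313 51 313 51 313 153 51 153 313 313 153 51 51 313 51; joining the 21 pieces gives the next term.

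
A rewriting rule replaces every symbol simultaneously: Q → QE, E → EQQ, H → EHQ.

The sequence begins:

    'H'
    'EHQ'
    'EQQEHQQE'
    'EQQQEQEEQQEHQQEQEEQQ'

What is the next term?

Replace each of the 20 characters of EQQQEQEEQQEHQQEQEEQQ in place — EQQ QE QE QE EQQ QE EQQ EQQ QE QE EQQ EHQ QE QE EQQ QE EQQ EQQ QE QE — and concatenate.

EQQQEQEQEEQQQEEQQEQQQEQEEQQEHQQEQEEQQQEEQQEQQQEQE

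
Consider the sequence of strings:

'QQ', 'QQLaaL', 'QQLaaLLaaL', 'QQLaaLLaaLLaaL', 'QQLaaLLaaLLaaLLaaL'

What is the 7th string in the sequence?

QQLaaLLaaLLaaLLaaLLaaLLaaL

The strings grow by a fixed suffix LaaL each time.
From QQLaaLLaaLLaaLLaaL, 2 further steps: QQLaaLLaaLLaaLLaaL → QQLaaLLaaLLaaLLaaLLaaL → (answer).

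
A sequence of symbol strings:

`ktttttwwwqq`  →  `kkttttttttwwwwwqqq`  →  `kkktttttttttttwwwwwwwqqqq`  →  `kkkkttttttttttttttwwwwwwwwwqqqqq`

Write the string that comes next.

kkkkktttttttttttttttttwwwwwwwwwwwqqqqqq

Each string has the form k^{n} t^{3n+2} w^{2n+1} q^{n+1} (n = 1, 2, …).
For the next term, n = 5, so the run lengths are 5, 17, 11, 6.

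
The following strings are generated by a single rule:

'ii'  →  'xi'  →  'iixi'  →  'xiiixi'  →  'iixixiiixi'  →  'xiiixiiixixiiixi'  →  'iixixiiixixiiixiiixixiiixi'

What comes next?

Each term (from the third on) is the two preceding terms concatenated in order: term 3 = ii·xi = iixi.
Continuing: xiiixiiixixiiixi · iixixiiixixiiixiiixixiiixi gives term 8.

xiiixiiixixiiixiiixixiiixixiiixiiixixiiixi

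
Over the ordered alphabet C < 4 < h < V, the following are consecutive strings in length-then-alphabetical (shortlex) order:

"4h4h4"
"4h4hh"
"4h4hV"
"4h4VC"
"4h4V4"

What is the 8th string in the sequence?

4hhCC

Stepping forward 3 times from 4h4V4: 4h4V4 → 4h4Vh → 4h4VV, then the target.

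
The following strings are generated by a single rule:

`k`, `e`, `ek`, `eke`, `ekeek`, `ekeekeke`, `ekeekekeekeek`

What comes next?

ekeekekeekeekekeekeke

This is a Fibonacci-style word recurrence s(k) = s(k−1)·s(k−2): e.g. e·k = ek.
So term 8 is ekeekekeekeek·ekeekeke.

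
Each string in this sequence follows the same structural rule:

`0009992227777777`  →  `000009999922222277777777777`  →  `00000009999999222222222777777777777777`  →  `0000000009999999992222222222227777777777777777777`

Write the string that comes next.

Reading off run lengths: 0 runs 3, 5, 7, 9; 9 runs 3, 5, 7, 9; 2 runs 3, 6, 9, 12; 7 runs 7, 11, 15, 19 — each is linear in n (n = 1, 2, …).
For the next term, n = 5, so the run lengths are 11, 11, 15, 23.

000000000009999999999922222222222222277777777777777777777777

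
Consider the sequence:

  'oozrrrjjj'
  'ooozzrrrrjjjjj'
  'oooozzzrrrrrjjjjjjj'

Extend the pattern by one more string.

The n-th term is n o's then n-1 z's then n+1 r's then 2n-1 j's, where the shown terms are n = 2, 3, 4.
For the next term, n = 5, so the run lengths are 5, 4, 6, 9.

ooooozzzzrrrrrrjjjjjjjjj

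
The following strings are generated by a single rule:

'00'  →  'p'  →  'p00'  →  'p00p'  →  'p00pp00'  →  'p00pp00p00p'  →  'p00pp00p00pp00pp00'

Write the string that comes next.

From term 3 onward, concatenate the last term with the second-to-last: p·00 = p00, p00·p = p00p, …
So term 8 is p00pp00p00pp00pp00·p00pp00p00p.

p00pp00p00pp00pp00p00pp00p00p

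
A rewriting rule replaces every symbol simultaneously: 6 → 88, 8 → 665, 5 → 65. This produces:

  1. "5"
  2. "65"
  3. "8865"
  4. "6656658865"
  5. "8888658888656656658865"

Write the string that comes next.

Rewriting the 22 symbols of 8888658888656656658865 one by one yields 665 665 665 665 88 65 665 665 665 665 88 65 88 88 65 88 88 65 665 665 88 65; concatenated:

665665665665886566566566566588658888658888656656658865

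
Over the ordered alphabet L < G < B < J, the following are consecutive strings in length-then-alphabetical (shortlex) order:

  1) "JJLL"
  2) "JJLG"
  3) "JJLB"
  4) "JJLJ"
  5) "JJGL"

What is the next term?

The successor of JJGL increments the rightmost position that isn't already J and resets every position after it to L.

JJGG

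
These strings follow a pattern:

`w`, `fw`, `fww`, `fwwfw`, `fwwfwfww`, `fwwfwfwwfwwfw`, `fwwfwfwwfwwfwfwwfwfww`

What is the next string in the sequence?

From term 3 onward, concatenate the last term with the second-to-last: fw·w = fww, fww·fw = fwwfw, …
The next term joins fwwfwfwwfwwfwfwwfwfww and fwwfwfwwfwwfw.

fwwfwfwwfwwfwfwwfwfwwfwwfwfwwfwwfw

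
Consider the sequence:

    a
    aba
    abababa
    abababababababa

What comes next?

abababababababababababababababa

Every step duplicates the string with 'b' between the halves.
One more doubling of abababababababa gives the answer.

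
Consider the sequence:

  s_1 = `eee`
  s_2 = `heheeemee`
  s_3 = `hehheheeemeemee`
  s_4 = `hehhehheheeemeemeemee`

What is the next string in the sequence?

hehhehhehheheeemeemeemeemee

Each term wraps the previous one in heh on the left and mee on the right.
One more step from hehhehheheeemeemeemee gives the answer.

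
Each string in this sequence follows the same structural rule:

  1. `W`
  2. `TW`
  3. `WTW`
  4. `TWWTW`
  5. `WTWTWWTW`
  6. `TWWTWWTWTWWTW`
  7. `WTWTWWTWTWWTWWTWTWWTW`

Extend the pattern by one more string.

TWWTWWTWTWWTWWTWTWWTWTWWTWWTWTWWTW

This is a Fibonacci-style word recurrence s(k) = s(k−2)·s(k−1): e.g. W·TW = WTW.
Continuing: TWWTWWTWTWWTW · WTWTWWTWTWWTWWTWTWWTW gives term 8.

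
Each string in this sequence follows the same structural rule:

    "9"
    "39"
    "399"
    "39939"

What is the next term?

From term 3 onward, concatenate the last term with the second-to-last: 39·9 = 399, 399·39 = 39939, …
The next term joins 39939 and 399.

39939399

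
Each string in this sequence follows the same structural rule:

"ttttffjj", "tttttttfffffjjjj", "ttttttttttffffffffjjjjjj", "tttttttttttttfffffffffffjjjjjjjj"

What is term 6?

tttttttttttttttttttfffffffffffffffffjjjjjjjjjjjj

Reading off run lengths: t runs 4, 7, 10, 13; f runs 2, 5, 8, 11; j runs 2, 4, 6, 8 — each is linear in n (n = 1, 2, …).
At n = 6 the blocks have lengths 19, 17, 12.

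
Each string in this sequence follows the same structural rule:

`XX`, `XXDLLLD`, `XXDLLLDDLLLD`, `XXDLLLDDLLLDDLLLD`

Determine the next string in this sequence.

Each term is the previous one with DLLLD appended.
So the next term is XXDLLLDDLLLDDLLLD·DLLLD.

XXDLLLDDLLLDDLLLDDLLLD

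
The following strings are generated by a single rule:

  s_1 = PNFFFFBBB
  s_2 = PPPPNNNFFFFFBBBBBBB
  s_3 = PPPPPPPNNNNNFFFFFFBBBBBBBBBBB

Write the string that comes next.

PPPPPPPPPPNNNNNNNFFFFFFFBBBBBBBBBBBBBBB

Term n consists of 3n-2 P's, followed by 2n-1 N's, followed by n+3 F's, followed by 4n-1 B's (n = 1, 2, …).
For the next term, n = 4, so the run lengths are 10, 7, 7, 15.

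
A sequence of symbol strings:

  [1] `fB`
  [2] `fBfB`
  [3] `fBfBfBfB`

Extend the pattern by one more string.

Every step duplicates the string.
Doubling fBfBfBfB:

fBfBfBfBfBfBfBfB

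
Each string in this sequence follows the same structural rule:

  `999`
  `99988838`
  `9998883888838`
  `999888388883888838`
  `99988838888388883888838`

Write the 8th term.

The strings grow by a fixed suffix 88838 each time.
From 99988838888388883888838, 3 further steps: 99988838888388883888838 → 9998883888838888388883888838 → 999888388883888838888388883888838 → (answer).

99988838888388883888838888388883888838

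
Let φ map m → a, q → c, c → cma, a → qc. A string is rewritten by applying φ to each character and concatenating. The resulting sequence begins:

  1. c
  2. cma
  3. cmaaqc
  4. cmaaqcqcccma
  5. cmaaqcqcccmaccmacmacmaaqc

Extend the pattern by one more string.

φ(cmaaqcqcccmaccmacmacmaaqc) expands symbol-by-symbol to cma a qc qc c cma c cma cma cma a qc cma cma a qc cma a qc cma a qc qc c cma; joining the 25 pieces gives the next term.

cmaaqcqcccmaccmacmacmaaqccmacmaaqccmaaqccmaaqcqcccma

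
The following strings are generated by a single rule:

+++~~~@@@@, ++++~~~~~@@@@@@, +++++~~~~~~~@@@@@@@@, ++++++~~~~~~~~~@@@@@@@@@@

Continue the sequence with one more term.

The n-th term is n+1 +'s then 2n-1 ~'s then 2n @'s, where the shown terms are n = 2, 3, 4, 5.
For the next term, n = 6, so the run lengths are 7, 11, 12.

+++++++~~~~~~~~~~~@@@@@@@@@@@@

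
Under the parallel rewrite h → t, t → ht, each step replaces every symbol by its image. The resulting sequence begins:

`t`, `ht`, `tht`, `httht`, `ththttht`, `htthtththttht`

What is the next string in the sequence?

ththtththtthtththttht

Replace each of the 13 characters of htthtththttht in place — t ht ht t ht ht t ht t ht ht t ht — and concatenate.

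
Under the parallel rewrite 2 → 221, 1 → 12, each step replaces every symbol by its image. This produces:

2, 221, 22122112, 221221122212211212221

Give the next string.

Rewriting the 21 symbols of 221221122212211212221 one by one yields 221 221 12 221 221 12 12 221 221 221 12 221 221 12 12 221 12 221 221 221 12; concatenated:

2212211222122112122212212211222122112122211222122122112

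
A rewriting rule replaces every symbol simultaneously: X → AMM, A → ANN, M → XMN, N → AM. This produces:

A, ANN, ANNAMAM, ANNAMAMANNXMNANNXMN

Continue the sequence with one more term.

ANNAMAMANNXMNANNXMNANNAMAMAMMXMNAMANNAMAMAMMXMNAM

Replace each of the 19 characters of ANNAMAMANNXMNANNXMN in place — ANN AM AM ANN XMN ANN XMN ANN AM AM AMM XMN AM ANN AM AM AMM XMN AM — and concatenate.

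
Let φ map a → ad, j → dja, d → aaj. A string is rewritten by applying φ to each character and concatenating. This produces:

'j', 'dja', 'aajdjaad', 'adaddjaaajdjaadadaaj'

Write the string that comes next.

Rewriting the 20 symbols of adaddjaaajdjaadadaaj one by one yields ad aaj ad aaj aaj dja ad ad ad dja aaj dja ad ad aaj ad aaj ad ad dja; concatenated:

adaajadaajaajdjaadadaddjaaajdjaadadaajadaajadaddja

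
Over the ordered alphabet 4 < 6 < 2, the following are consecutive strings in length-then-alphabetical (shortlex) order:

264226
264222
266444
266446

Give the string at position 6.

Continuing the enumeration 2 steps past 266446: 266446 → 266442 → (answer).

266464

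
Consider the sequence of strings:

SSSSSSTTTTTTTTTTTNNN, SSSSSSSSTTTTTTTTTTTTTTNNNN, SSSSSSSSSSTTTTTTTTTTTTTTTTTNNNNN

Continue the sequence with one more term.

The n-th term is 2n S's then 3n+2 T's then n N's, where the shown terms are n = 3, 4, 5.
For the next term, n = 6, so the run lengths are 12, 20, 6.

SSSSSSSSSSSSTTTTTTTTTTTTTTTTTTTTNNNNNN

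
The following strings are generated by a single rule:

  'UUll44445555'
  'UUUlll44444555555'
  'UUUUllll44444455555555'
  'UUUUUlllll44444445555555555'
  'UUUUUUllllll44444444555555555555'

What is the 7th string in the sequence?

The n-th term is n U's then n l's then n+2 4's then 2n 5's, where the shown terms are n = 2, 3, 4, 5, 6.
At n = 8 the blocks have lengths 8, 8, 10, 16.

UUUUUUUUllllllll44444444445555555555555555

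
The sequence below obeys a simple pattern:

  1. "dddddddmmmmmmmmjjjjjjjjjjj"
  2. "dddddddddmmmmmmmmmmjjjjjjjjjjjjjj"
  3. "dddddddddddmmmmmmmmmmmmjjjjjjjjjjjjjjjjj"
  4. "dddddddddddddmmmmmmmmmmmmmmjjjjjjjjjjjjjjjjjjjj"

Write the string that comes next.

dddddddddddddddmmmmmmmmmmmmmmmmjjjjjjjjjjjjjjjjjjjjjjj

Each string has the form d^{2n+1} m^{2n+2} j^{3n+2}, where the shown terms are n = 3, 4, 5, 6.
Setting n = 7 gives 15, 16, 23 characters in each block.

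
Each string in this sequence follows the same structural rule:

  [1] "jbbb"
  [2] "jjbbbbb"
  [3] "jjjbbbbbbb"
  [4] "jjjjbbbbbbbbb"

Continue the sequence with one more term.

The n-th term is n j's then 2n+1 b's (n = 1, 2, …).
For the next term, n = 5, so the run lengths are 5, 11.

jjjjjbbbbbbbbbbb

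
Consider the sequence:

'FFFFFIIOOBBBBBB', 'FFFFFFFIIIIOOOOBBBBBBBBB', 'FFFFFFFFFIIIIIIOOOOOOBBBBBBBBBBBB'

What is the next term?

FFFFFFFFFFFIIIIIIIIOOOOOOOOBBBBBBBBBBBBBBB

Reading off run lengths: F runs 5, 7, 9; I runs 2, 4, 6; O runs 2, 4, 6; B runs 6, 9, 12 — each is linear in n (n = 1, 2, …).
For the next term, n = 4, so the run lengths are 11, 8, 8, 15.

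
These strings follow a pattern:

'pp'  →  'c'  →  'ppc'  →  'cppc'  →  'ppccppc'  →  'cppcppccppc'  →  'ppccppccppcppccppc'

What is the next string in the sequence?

From term 3 onward, concatenate the second-to-last term with the last: pp·c = ppc, c·ppc = cppc, …
Continuing: cppcppccppc · ppccppccppcppccppc gives term 8.

cppcppccppcppccppccppcppccppc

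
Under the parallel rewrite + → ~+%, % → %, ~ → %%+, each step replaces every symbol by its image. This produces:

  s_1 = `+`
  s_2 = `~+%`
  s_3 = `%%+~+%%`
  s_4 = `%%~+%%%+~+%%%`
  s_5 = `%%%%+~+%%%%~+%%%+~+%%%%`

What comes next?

Replace each of the 23 characters of %%%%+~+%%%%~+%%%+~+%%%% in place — % % % % ~+% %%+ ~+% % % % % %%+ ~+% % % % ~+% %%+ ~+% % % % % — and concatenate.

%%%%~+%%%+~+%%%%%%%+~+%%%%~+%%%+~+%%%%%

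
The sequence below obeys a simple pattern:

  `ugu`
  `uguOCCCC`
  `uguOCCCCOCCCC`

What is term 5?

uguOCCCCOCCCCOCCCCOCCCC

Every step adds OCCCC to the end: s(k+1) = s(k)·OCCCC.
From uguOCCCCOCCCC, 2 further steps: uguOCCCCOCCCC → uguOCCCCOCCCCOCCCC → (answer).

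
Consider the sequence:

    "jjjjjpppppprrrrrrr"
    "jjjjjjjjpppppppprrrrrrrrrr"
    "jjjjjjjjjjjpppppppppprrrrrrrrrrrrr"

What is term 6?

jjjjjjjjjjjjjjjjjjjjpppppppppppppppprrrrrrrrrrrrrrrrrrrrrr

Term n consists of 3n-1 j's, followed by 2n+2 p's, followed by 3n+1 r's, where the shown terms are n = 2, 3, 4.
For term 6, n = 7, so the run lengths are 20, 16, 22.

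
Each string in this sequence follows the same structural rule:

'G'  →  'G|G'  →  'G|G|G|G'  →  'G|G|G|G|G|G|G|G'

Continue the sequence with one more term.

Every step duplicates the string with '|' between the halves.
So the next term is two copies of G|G|G|G|G|G|G|G with '|' between the halves.

G|G|G|G|G|G|G|G|G|G|G|G|G|G|G|G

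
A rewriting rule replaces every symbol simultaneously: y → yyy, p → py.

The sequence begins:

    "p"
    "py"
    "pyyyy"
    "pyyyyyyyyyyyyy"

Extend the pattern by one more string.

Rewriting the 14 symbols of pyyyyyyyyyyyyy one by one yields py yyy yyy yyy yyy yyy yyy yyy yyy yyy yyy yyy yyy yyy; concatenated:

pyyyyyyyyyyyyyyyyyyyyyyyyyyyyyyyyyyyyyyyy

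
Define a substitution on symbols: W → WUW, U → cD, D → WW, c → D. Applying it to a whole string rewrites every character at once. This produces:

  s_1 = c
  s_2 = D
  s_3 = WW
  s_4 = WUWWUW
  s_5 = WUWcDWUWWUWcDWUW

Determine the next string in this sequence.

Replace each of the 16 characters of WUWcDWUWWUWcDWUW in place — WUW cD WUW D WW WUW cD WUW WUW cD WUW D WW WUW cD WUW — and concatenate.

WUWcDWUWDWWWUWcDWUWWUWcDWUWDWWWUWcDWUW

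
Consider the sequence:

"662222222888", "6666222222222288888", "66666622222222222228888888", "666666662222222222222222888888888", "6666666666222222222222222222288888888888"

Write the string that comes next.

The n-th term is 2n-2 6's then 3n+1 2's then 2n-1 8's, where the shown terms are n = 2, 3, 4, 5, 6.
Setting n = 7 gives 12, 22, 13 characters in each block.

66666666666622222222222222222222228888888888888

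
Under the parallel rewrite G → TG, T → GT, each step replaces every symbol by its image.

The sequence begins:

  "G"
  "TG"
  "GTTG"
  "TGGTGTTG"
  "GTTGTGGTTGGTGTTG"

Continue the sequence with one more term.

Rewriting the 16 symbols of GTTGTGGTTGGTGTTG one by one yields TG GT GT TG GT TG TG GT GT TG TG GT TG GT GT TG; concatenated:

TGGTGTTGGTTGTGGTGTTGTGGTTGGTGTTG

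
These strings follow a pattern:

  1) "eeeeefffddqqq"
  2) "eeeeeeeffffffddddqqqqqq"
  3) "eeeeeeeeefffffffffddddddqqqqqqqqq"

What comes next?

Reading off run lengths: e runs 5, 7, 9; f runs 3, 6, 9; d runs 2, 4, 6; q runs 3, 6, 9 — each is linear in n (n = 1, 2, …).
At n = 4 the blocks have lengths 11, 12, 8, 12.

eeeeeeeeeeeffffffffffffddddddddqqqqqqqqqqqq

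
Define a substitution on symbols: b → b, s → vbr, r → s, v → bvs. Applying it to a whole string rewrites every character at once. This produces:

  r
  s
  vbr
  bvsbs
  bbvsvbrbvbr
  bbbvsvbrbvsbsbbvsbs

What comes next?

Applying the rule to each of the 19 symbols of bbbvsvbrbvsbsbbvsbs gives the pieces b b b bvs vbr bvs b s b bvs vbr b vbr b b bvs vbr b vbr, which concatenate to the answer.

bbbbvsvbrbvsbsbbvsvbrbvbrbbbvsvbrbvbr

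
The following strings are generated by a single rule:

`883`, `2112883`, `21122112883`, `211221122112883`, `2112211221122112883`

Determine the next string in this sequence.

Each term is the previous one with 2112 prepended.
One more step from 2112211221122112883 gives the answer.

21122112211221122112883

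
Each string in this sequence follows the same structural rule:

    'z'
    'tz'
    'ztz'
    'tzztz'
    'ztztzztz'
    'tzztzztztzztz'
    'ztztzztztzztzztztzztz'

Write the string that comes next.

tzztzztztzztzztztzztztzztzztztzztz

This is a Fibonacci-style word recurrence s(k) = s(k−2)·s(k−1): e.g. z·tz = ztz.
Continuing: tzztzztztzztz · ztztzztztzztzztztzztz gives term 8.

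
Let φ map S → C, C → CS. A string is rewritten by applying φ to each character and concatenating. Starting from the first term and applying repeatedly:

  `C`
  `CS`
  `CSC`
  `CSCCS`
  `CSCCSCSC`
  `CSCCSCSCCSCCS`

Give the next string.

Rewriting the 13 symbols of CSCCSCSCCSCCS one by one yields CS C CS CS C CS C CS CS C CS CS C; concatenated:

CSCCSCSCCSCCSCSCCSCSC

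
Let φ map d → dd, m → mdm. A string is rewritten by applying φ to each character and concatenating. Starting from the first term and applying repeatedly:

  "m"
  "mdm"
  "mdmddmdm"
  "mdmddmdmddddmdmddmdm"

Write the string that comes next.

mdmddmdmddddmdmddmdmddddddddmdmddmdmddddmdmddmdm

φ(mdmddmdmddddmdmddmdm) expands symbol-by-symbol to mdm dd mdm dd dd mdm dd mdm dd dd dd dd mdm dd mdm dd dd mdm dd mdm; joining the 20 pieces gives the next term.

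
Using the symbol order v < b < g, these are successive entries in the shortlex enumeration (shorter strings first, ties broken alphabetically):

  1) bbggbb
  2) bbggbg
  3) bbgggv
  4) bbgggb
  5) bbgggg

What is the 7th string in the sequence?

Continuing the enumeration 2 steps past bbgggg: bbgggg → bgvvvv → (answer).

bgvvvb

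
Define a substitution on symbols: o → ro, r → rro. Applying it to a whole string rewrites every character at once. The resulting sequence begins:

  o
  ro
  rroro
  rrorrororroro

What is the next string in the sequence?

φ(rrorrororroro) expands symbol-by-symbol to rro rro ro rro rro ro rro ro rro rro ro rro ro; joining the 13 pieces gives the next term.

rrorrororrorrororrororrorrororroro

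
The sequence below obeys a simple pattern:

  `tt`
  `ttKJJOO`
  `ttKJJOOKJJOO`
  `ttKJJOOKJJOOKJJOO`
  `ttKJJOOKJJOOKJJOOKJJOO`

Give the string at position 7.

ttKJJOOKJJOOKJJOOKJJOOKJJOOKJJOO

The strings grow by a fixed suffix KJJOO each time.
From ttKJJOOKJJOOKJJOOKJJOO, 2 further steps: ttKJJOOKJJOOKJJOOKJJOO → ttKJJOOKJJOOKJJOOKJJOOKJJOO → (answer).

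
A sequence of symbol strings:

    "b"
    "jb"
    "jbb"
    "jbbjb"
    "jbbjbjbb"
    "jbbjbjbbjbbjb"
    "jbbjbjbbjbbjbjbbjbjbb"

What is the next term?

jbbjbjbbjbbjbjbbjbjbbjbbjbjbbjbbjb

This is a Fibonacci-style word recurrence s(k) = s(k−1)·s(k−2): e.g. jb·b = jbb.
Continuing: jbbjbjbbjbbjbjbbjbjbb · jbbjbjbbjbbjb gives term 8.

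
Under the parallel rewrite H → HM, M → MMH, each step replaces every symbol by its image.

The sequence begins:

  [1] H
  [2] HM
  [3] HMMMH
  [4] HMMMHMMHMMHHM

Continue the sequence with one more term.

Applying the rule to each of the 13 symbols of HMMMHMMHMMHHM gives the pieces HM MMH MMH MMH HM MMH MMH HM MMH MMH HM HM MMH, which concatenate to the answer.

HMMMHMMHMMHHMMMHMMHHMMMHMMHHMHMMMH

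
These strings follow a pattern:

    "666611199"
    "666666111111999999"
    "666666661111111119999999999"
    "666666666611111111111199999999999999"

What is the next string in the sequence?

666666666666111111111111111999999999999999999

Each string has the form 6^{2n+2} 1^{3n} 9^{4n-2} (n = 1, 2, …).
At n = 5 the blocks have lengths 12, 15, 18.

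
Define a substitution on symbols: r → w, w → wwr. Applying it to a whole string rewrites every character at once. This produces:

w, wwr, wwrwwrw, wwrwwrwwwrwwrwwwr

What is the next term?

wwrwwrwwwrwwrwwwrwwrwwrwwwrwwrwwwrwwrwwrw

φ(wwrwwrwwwrwwrwwwr) expands symbol-by-symbol to wwr wwr w wwr wwr w wwr wwr wwr w wwr wwr w wwr wwr wwr w; joining the 17 pieces gives the next term.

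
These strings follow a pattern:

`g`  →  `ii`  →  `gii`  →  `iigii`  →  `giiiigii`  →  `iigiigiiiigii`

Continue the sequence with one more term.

giiiigiiiigiigiiiigii

Each term (from the third on) is the two preceding terms concatenated in order: term 3 = g·ii = gii.
Continuing: giiiigii · iigiigiiiigii gives term 7.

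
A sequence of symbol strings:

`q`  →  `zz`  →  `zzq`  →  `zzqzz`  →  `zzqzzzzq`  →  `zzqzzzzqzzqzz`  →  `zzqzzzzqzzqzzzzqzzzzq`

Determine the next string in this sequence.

zzqzzzzqzzqzzzzqzzzzqzzqzzzzqzzqzz

Each term (from the third on) is the previous term followed by the one before it: term 3 = zz·q = zzq.
So term 8 is zzqzzzzqzzqzzzzqzzzzq·zzqzzzzqzzqzz.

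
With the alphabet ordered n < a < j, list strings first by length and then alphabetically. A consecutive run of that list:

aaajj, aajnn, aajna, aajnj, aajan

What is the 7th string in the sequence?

aajaj

Stepping forward 2 times from aajan: aajan → aajaa, then the target.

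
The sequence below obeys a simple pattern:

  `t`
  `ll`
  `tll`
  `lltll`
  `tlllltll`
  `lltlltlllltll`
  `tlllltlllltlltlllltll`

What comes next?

Each term (from the third on) is the two preceding terms concatenated in order: term 3 = t·ll = tll.
Continuing: lltlltlllltll · tlllltlllltlltlllltll gives term 8.

lltlltlllltlltlllltlllltlltlllltll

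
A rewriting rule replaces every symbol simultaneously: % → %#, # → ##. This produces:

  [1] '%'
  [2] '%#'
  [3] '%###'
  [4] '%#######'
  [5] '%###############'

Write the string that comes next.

%###############################

Applying the rule to each of the 16 symbols of %############### gives the pieces %# ## ## ## ## ## ## ## ## ## ## ## ## ## ## ##, which concatenate to the answer.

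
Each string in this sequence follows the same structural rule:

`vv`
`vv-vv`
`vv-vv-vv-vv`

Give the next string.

vv-vv-vv-vv-vv-vv-vv-vv

Each string is two copies of the previous one joined by '-'.
One more doubling of vv-vv-vv-vv gives the answer.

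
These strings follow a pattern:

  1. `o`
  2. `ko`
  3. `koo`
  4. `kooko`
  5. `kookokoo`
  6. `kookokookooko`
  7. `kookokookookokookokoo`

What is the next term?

From term 3 onward, concatenate the last term with the second-to-last: ko·o = koo, koo·ko = kooko, …
Continuing: kookokookookokookokoo · kookokookooko gives term 8.

kookokookookokookokookookokookooko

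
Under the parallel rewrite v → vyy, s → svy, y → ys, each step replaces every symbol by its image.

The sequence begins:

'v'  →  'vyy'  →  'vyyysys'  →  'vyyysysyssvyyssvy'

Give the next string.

Rewriting the 17 symbols of vyyysysyssvyyssvy one by one yields vyy ys ys ys svy ys svy ys svy svy vyy ys ys svy svy vyy ys; concatenated:

vyyysysyssvyyssvyyssvysvyvyyysyssvysvyvyyys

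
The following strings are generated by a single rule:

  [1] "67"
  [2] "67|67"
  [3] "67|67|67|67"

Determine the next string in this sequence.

67|67|67|67|67|67|67|67

Every step duplicates the string with '|' between the halves.
One more doubling of 67|67|67|67 gives the answer.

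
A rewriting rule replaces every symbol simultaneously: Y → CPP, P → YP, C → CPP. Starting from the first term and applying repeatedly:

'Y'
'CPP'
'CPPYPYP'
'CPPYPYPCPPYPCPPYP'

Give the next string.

Rewriting the 17 symbols of CPPYPYPCPPYPCPPYP one by one yields CPP YP YP CPP YP CPP YP CPP YP YP CPP YP CPP YP YP CPP YP; concatenated:

CPPYPYPCPPYPCPPYPCPPYPYPCPPYPCPPYPYPCPPYP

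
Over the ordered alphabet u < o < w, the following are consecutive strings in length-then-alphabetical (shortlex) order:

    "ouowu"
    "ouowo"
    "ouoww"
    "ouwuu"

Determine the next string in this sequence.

Treat ouwuu as a base-3 numeral over the given alphabet and add one, carrying through any trailing w's.

ouwuo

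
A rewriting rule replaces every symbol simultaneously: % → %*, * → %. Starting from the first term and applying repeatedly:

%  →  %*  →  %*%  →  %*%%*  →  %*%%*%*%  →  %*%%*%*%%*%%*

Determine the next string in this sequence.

%*%%*%*%%*%%*%*%%*%*%

Replace each of the 13 characters of %*%%*%*%%*%%* in place — %* % %* %* % %* % %* %* % %* %* % — and concatenate.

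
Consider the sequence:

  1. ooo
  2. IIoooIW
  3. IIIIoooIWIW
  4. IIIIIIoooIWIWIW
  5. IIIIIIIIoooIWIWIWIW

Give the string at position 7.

s(k+1) = II·s(k)·IW, so each term gains II as a prefix and IW as a suffix.
From IIIIIIIIoooIWIWIWIW, 2 further steps: IIIIIIIIoooIWIWIWIW → IIIIIIIIIIoooIWIWIWIWIW → (answer).

IIIIIIIIIIIIoooIWIWIWIWIWIW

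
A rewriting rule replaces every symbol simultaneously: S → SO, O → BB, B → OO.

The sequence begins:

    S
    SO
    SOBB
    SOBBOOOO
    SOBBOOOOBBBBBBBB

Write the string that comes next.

Rewriting the 16 symbols of SOBBOOOOBBBBBBBB one by one yields SO BB OO OO BB BB BB BB OO OO OO OO OO OO OO OO; concatenated:

SOBBOOOOBBBBBBBBOOOOOOOOOOOOOOOO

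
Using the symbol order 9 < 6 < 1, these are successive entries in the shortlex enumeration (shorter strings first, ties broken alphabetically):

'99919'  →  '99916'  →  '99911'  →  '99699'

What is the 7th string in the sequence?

Continuing the enumeration 3 steps past 99699: 99699 → 99696 → 99691 → (answer).

99669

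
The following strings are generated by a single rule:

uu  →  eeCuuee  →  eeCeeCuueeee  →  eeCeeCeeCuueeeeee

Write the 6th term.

eeCeeCeeCeeCeeCuueeeeeeeeee

Every step adds eeC to the front and ee to the end of the previous string.
From eeCeeCeeCuueeeeee, 2 further steps: eeCeeCeeCuueeeeee → eeCeeCeeCeeCuueeeeeeee → (answer).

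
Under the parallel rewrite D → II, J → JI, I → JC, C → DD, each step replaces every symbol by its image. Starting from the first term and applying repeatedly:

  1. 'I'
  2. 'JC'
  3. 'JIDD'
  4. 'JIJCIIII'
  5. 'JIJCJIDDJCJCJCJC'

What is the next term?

Rewriting the 16 symbols of JIJCJIDDJCJCJCJC one by one yields JI JC JI DD JI JC II II JI DD JI DD JI DD JI DD; concatenated:

JIJCJIDDJIJCIIIIJIDDJIDDJIDDJIDD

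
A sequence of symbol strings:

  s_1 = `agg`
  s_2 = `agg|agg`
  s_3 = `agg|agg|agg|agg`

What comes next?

Each string is two copies of the previous one joined by '|'.
Doubling agg|agg|agg|agg with '|' between the halves:

agg|agg|agg|agg|agg|agg|agg|agg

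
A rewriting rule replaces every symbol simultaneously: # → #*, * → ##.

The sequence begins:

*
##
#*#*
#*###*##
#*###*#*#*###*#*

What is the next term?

#*###*#*#*###*###*###*#*#*###*##

Replace each of the 16 characters of #*###*#*#*###*#* in place — #* ## #* #* #* ## #* ## #* ## #* #* #* ## #* ## — and concatenate.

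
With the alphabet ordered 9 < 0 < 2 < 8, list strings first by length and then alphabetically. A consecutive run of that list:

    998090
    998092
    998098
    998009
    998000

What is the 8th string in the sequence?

Advancing 3 positions from 998000 through 998000 → 998002 → 998008 reaches term 8.

998029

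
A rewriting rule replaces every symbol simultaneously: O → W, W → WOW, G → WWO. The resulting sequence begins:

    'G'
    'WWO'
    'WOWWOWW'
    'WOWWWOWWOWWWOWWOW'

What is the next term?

Rewriting the 17 symbols of WOWWWOWWOWWWOWWOW one by one yields WOW W WOW WOW WOW W WOW WOW W WOW WOW WOW W WOW WOW W WOW; concatenated:

WOWWWOWWOWWOWWWOWWOWWWOWWOWWOWWWOWWOWWWOW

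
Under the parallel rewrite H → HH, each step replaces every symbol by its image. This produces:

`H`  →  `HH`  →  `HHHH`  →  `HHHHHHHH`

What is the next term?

HHHHHHHHHHHHHHHH

Rewriting each symbol of HHHHHHHH: H→HH, H→HH, H→HH, H→HH, H→HH, H→HH, H→HH, H→HH, which concatenates to HH HH HH HH HH HH HH HH.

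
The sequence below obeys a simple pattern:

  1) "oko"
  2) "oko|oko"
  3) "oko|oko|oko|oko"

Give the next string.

oko|oko|oko|oko|oko|oko|oko|oko

Each string is two copies of the previous one joined by '|'.
One more doubling of oko|oko|oko|oko gives the answer.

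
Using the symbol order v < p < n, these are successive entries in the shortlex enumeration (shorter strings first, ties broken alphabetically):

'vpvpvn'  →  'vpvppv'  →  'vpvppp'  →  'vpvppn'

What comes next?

Find the rightmost character of vpvppn below n, bump it to the next letter, and reset everything to its right to v.

vpvpnv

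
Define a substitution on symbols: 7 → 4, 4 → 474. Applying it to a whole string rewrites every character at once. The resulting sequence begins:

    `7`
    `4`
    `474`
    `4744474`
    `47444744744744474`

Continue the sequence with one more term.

47444744744744474474447447444744744744474

Applying the rule to each of the 17 symbols of 47444744744744474 gives the pieces 474 4 474 474 474 4 474 474 4 474 474 4 474 474 474 4 474, which concatenate to the answer.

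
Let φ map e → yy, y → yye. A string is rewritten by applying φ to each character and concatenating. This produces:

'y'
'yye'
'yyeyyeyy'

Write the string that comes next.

Expanding yyeyyeyy: y→yye, y→yye, e→yy, y→yye, y→yye, e→yy, y→yye, y→yye. Concatenated: yye yye yy yye yye yy yye yye.

yyeyyeyyyyeyyeyyyyeyye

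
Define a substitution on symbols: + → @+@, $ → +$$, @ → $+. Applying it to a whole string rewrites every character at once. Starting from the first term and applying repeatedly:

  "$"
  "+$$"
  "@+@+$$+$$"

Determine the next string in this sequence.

Expanding @+@+$$+$$: @→$+, +→@+@, @→$+, +→@+@, $→+$$, $→+$$, +→@+@, $→+$$, $→+$$. Concatenated: $+ @+@ $+ @+@ +$$ +$$ @+@ +$$ +$$.

$+@+@$+@+@+$$+$$@+@+$$+$$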